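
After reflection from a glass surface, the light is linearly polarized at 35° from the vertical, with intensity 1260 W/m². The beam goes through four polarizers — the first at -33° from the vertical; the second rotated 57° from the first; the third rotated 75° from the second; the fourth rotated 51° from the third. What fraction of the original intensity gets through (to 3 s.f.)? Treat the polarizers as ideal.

I/I₀ ≈ 0.00110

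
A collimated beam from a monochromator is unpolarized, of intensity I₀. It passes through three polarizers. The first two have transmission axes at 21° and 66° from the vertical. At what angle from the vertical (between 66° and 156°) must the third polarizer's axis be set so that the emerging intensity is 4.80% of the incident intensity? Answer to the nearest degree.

θ ≈ 130°

Unpolarized light through the first polarizer → I₁ = ½ I₀, now polarized at 21°.
I₂ = I₁ cos²(66° − 21°) = 0.5 I₀ · cos²(45°) = 0.25 I₀.
Need I₃/I₀ = 0.048, so cos²(θ − 66°) = 0.048 / 0.25 = 0.192.
θ − 66° = arccos(√0.192) = 64.0°, giving θ ≈ 66 + 64.0 = 130.0°.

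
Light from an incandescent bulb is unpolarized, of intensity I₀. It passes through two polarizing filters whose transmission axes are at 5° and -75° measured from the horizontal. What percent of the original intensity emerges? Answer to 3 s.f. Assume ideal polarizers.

Unpolarized light through the first polarizer → I₁ = ½ I₀, now polarized at 5°.
I₂ = I₁ cos²(-75° − 5°) = 0.5 I₀ · cos²(80°) = 0.01508 I₀.
That is 1.508% of the incident intensity.

≈ 1.51%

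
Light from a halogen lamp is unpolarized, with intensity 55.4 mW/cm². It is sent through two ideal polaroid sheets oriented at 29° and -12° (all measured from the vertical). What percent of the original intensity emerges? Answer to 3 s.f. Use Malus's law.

≈ 28.5%

Unpolarized light through the first polarizer → I₁ = 55.4 mW/cm²/2 = 27.7 mW/cm², polarized at 29°.
I₂ = I₁ · cos²(41°) = 27.7 · 0.5696 = 15.78 mW/cm².
That is 28.48% of the incident intensity.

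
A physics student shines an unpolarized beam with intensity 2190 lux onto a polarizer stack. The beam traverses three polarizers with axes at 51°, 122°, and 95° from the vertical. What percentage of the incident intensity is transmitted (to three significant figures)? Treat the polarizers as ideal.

≈ 4.21%

Unpolarized light through the first polarizer → I₁ = 2190 lux/2 = 1095 lux, polarized at 51°.
I₂ = I₁ · cos²(71°) = 1095 · 0.106 = 116.1 lux.
I₃ = I₂ · cos²(27°) = 116.1 · 0.7939 = 92.14 lux.
That is 4.207% of the incident intensity.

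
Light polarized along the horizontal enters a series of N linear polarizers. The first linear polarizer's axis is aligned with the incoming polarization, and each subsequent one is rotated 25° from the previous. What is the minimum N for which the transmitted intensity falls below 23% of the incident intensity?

First polarizer is aligned with the polarization: full transmission.
Each further stage multiplies by cos²(25°) = 0.8214.
After N polarizers: T = 0.8214^(N−1). Require T < 0.23 ⇒ N−1 > ln(0.23)/ln(0.8214) = 7.47, so N−1 ≥ 8 and N = 9.
Check: N=9 gives T = 0.2072 < 0.23; N=8 gives T = 0.2523.

N = 9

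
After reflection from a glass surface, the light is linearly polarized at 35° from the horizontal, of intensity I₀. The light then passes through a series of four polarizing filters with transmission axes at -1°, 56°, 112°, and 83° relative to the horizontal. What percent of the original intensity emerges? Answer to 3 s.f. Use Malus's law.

By Malus's law, I₁ = I₀ cos²(-1° − 35°) = I₀ cos²(36°) = 0.6545 I₀.
I₂ = I₁ cos²(56° + 1°) = 0.6545 I₀ · cos²(57°) = 0.1941 I₀.
I₃ = I₂ cos²(112° − 56°) = 0.1941 I₀ · cos²(56°) = 0.06071 I₀.
I₄ = I₃ cos²(83° − 112°) = 0.06071 I₀ · cos²(29°) = 0.04644 I₀.
That is 4.644% of the incident intensity.

≈ 4.64%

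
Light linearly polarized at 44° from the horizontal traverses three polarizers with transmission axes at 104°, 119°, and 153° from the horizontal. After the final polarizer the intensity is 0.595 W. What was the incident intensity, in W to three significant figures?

I₀ ≈ 3.71 W

By Malus's law, I₁ = I₀ cos²(104° − 44°) = I₀ cos²(60°) = 0.25 I₀.
I₂ = I₁ cos²(119° − 104°) = 0.25 I₀ · cos²(15°) = 0.2333 I₀.
I₃ = I₂ cos²(153° − 119°) = 0.2333 I₀ · cos²(34°) = 0.1603 I₀.
So 0.595 W = 0.1603 I₀, giving I₀ = 0.595/0.1603 = 3.711 W.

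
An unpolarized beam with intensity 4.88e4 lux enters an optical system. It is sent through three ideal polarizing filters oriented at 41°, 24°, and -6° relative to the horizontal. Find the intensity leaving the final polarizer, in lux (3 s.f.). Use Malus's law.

I ≈ 1.67e4 lux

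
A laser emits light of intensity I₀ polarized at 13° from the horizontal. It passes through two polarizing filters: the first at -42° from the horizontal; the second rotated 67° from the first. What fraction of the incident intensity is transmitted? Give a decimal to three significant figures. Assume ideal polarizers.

≈ 0.0502 I₀

I₁ = I₀ cos²(-42° − 13°) = I₀ cos²(55°) = 0.329 I₀.
I₂ = I₁ cos²(67°) = 0.329 · 0.1527 I₀ = 0.05023 I₀.
Transmitted fraction = 0.05023.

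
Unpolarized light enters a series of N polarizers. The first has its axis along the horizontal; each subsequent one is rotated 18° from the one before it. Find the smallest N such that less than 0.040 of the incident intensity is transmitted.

N = 27

First polarizer halves the unpolarized light: factor 1/2.
Each further stage multiplies by cos²(18°) = 0.9045.
After N polarizers: T = 0.5·0.9045^(N−1). Require T < 0.040 ⇒ N−1 > ln(0.040/0.5)/ln(0.9045) = 25.17, so N−1 ≥ 26 and N = 27.
Check: N=27 gives T = 0.03679 < 0.040; N=26 gives T = 0.04067.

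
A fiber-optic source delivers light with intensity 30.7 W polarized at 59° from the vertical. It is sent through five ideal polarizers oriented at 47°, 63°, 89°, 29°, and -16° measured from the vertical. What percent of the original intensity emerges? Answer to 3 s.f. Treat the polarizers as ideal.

≈ 8.93%

By Malus's law, I₁ = 30.7 W · cos²(12°) = 29.37 W.
I₂ = I₁ · cos²(16°) = 29.37 · 0.924 = 27.14 W.
I₃ = I₂ · cos²(26°) = 27.14 · 0.8078 = 21.93 W.
I₄ = I₃ · cos²(60°) = 21.93 · 0.25 = 5.481 W.
I₅ = I₄ · cos²(45°) = 5.481 · 0.5 = 2.741 W.
That is 8.927% of the incident intensity.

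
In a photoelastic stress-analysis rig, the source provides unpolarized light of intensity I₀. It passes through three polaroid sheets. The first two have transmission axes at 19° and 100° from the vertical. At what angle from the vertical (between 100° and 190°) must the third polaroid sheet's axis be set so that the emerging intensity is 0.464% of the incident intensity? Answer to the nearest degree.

θ ≈ 152°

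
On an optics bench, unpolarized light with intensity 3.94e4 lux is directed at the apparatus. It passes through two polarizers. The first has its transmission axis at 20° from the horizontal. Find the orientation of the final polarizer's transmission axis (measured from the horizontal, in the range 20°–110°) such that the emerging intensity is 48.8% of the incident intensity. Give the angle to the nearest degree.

Unpolarized light through the first polarizer → I₁ = ½ I₀, now polarized at 20°.
Need I₂/I₀ = 0.488, so cos²(θ − 20°) = 0.488 / 0.5 = 0.976.
θ − 20° = arccos(√0.976) = 8.9°, giving θ ≈ 20 + 8.9 = 28.9°.

θ ≈ 29°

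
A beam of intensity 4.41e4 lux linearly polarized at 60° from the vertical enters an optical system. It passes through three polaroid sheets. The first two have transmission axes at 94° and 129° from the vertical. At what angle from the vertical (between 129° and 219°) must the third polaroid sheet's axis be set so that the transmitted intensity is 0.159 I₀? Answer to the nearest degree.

θ ≈ 183°

By Malus's law, I₁ = I₀ cos²(94° − 60°) = I₀ cos²(34°) = 0.6873 I₀.
I₂ = I₁ cos²(129° − 94°) = 0.6873 I₀ · cos²(35°) = 0.4612 I₀.
Need I₃/I₀ = 0.159, so cos²(θ − 129°) = 0.159 / 0.4612 = 0.3448.
θ − 129° = arccos(√0.3448) = 54.0°, giving θ ≈ 129 + 54.0 = 183.0°.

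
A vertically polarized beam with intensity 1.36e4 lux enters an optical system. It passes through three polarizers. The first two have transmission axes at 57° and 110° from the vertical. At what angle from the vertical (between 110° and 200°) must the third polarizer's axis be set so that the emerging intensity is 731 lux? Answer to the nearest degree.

I₁ = I₀ cos²(57° − 0°) = I₀ cos²(57°) = 0.2966 I₀.
I₂ = I₁ cos²(110° − 57°) = 0.2966 I₀ · cos²(53°) = 0.1074 I₀.
Target fraction: 731 / 1.36e4 lux = 0.05375 of I₀.
Need I₃/I₀ = 0.05375, so cos²(θ − 110°) = 0.05375 / 0.1074 = 0.5003.
θ − 110° = arccos(√0.5003) = 45.0°, giving θ ≈ 110 + 45.0 = 155.0°.

θ ≈ 155°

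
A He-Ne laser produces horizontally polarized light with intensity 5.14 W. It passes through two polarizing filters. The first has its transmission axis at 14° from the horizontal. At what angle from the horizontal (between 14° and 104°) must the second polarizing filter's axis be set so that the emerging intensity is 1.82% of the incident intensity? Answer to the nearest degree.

θ ≈ 96°

By Malus's law, I₁ = I₀ cos²(14° − 0°) = I₀ cos²(14°) = 0.9415 I₀.
Need I₂/I₀ = 0.0182, so cos²(θ − 14°) = 0.0182 / 0.9415 = 0.01933.
θ − 14° = arccos(√0.01933) = 82.0°, giving θ ≈ 14 + 82.0 = 96.0°.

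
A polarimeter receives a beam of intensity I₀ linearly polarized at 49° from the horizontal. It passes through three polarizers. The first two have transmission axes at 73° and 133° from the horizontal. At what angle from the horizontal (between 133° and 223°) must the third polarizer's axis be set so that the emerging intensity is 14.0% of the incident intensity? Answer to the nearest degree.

By Malus's law, I₁ = I₀ cos²(73° − 49°) = I₀ cos²(24°) = 0.8346 I₀.
I₂ = I₁ cos²(133° − 73°) = 0.8346 I₀ · cos²(60°) = 0.2086 I₀.
Need I₃/I₀ = 0.14, so cos²(θ − 133°) = 0.14 / 0.2086 = 0.671.
θ − 133° = arccos(√0.671) = 35.0°, giving θ ≈ 133 + 35.0 = 168.0°.

θ ≈ 168°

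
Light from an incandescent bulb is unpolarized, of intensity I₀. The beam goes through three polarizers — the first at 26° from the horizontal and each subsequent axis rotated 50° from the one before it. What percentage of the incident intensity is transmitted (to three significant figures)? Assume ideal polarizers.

Unpolarized light through the first polarizer → I₁ = ½ I₀, now polarized at 26°.
I₂ = I₁ cos²(50°) = 0.5 · 0.4132 I₀ = 0.2066 I₀.
I₃ = I₂ cos²(50°) = 0.2066 · 0.4132 I₀ = 0.08536 I₀.
That is 8.536% of the incident intensity.

≈ 8.54%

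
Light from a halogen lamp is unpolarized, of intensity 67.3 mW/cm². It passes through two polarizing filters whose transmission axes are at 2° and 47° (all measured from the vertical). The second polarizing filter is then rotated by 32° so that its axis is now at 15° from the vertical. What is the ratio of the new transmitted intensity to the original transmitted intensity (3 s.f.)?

I_new/I_old ≈ 1.90

Before rotation:
Unpolarized light through the first polarizer → I₁ = ½ I₀, now polarized at 2°.
I₂ = I₁ cos²(47° − 2°) = 0.5 I₀ · cos²(45°) = 0.25 I₀.
After rotation:
Unpolarized light through the first polarizer → I₁ = ½ I₀, now polarized at 2°.
I₂ = I₁ cos²(15° − 2°) = 0.5 I₀ · cos²(13°) = 0.4747 I₀.
Ratio = 0.4747 / 0.25 = 1.899.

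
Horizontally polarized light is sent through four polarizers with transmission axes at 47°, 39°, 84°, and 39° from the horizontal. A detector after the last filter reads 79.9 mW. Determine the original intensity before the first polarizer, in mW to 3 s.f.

By Malus's law, I₁ = I₀ cos²(47° − 0°) = I₀ cos²(47°) = 0.4651 I₀.
I₂ = I₁ cos²(39° − 47°) = 0.4651 I₀ · cos²(8°) = 0.4561 I₀.
I₃ = I₂ cos²(84° − 39°) = 0.4561 I₀ · cos²(45°) = 0.2281 I₀.
I₄ = I₃ cos²(39° − 84°) = 0.2281 I₀ · cos²(45°) = 0.114 I₀.
So 79.9 mW = 0.114 I₀, giving I₀ = 79.9/0.114 = 700.7 mW.

I₀ ≈ 701 mW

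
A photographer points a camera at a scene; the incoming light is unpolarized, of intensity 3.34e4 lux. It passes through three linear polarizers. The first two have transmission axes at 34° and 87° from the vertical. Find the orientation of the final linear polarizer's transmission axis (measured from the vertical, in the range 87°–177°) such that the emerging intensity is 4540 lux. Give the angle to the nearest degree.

θ ≈ 117°

Unpolarized light through the first polarizer → I₁ = ½ I₀, now polarized at 34°.
I₂ = I₁ cos²(87° − 34°) = 0.5 I₀ · cos²(53°) = 0.1811 I₀.
Target fraction: 4540 / 3.34e4 lux = 0.1359 of I₀.
Need I₃/I₀ = 0.1359, so cos²(θ − 87°) = 0.1359 / 0.1811 = 0.7506.
θ − 87° = arccos(√0.7506) = 30.0°, giving θ ≈ 87 + 30.0 = 117.0°.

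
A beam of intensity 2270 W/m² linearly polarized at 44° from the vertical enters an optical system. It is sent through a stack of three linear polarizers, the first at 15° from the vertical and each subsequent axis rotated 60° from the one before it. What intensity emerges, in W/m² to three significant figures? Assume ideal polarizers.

I₁ = 2270 W/m² · cos²(29°) = 1736 W/m².
I₂ = I₁ · cos²(60°) = 1736 · 0.25 = 434.1 W/m².
I₃ = I₂ · cos²(60°) = 434.1 · 0.25 = 108.5 W/m².

I ≈ 109 W/m²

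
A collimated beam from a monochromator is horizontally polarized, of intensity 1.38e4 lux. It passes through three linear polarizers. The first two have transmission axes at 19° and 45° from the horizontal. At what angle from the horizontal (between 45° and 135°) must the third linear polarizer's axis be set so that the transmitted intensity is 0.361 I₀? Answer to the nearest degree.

θ ≈ 90°

I₁ = I₀ cos²(19° − 0°) = I₀ cos²(19°) = 0.894 I₀.
I₂ = I₁ cos²(45° − 19°) = 0.894 I₀ · cos²(26°) = 0.7222 I₀.
Need I₃/I₀ = 0.361, so cos²(θ − 45°) = 0.361 / 0.7222 = 0.4999.
θ − 45° = arccos(√0.4999) = 45.0°, giving θ ≈ 45 + 45.0 = 90.0°.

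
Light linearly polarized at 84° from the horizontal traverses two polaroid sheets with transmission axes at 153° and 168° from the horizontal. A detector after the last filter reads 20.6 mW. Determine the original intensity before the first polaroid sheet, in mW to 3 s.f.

I₀ ≈ 172 mW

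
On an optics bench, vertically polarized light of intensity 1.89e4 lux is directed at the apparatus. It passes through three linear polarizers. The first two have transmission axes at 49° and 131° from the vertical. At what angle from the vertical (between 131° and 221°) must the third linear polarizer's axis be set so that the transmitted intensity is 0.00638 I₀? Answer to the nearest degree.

I₁ = I₀ cos²(49° − 0°) = I₀ cos²(49°) = 0.4304 I₀.
I₂ = I₁ cos²(131° − 49°) = 0.4304 I₀ · cos²(82°) = 0.008337 I₀.
Need I₃/I₀ = 0.00638, so cos²(θ − 131°) = 0.00638 / 0.008337 = 0.7653.
θ − 131° = arccos(√0.7653) = 29.0°, giving θ ≈ 131 + 29.0 = 160.0°.

θ ≈ 160°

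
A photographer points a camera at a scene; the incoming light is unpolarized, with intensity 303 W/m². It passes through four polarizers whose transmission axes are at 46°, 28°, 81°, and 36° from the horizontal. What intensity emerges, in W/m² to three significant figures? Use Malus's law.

I ≈ 24.8 W/m²

Unpolarized light through the first polarizer → I₁ = 303 W/m²/2 = 151.5 W/m², polarized at 46°.
I₂ = I₁ · cos²(18°) = 151.5 · 0.9045 = 137 W/m².
I₃ = I₂ · cos²(53°) = 137 · 0.3622 = 49.63 W/m².
I₄ = I₃ · cos²(45°) = 49.63 · 0.5 = 24.82 W/m².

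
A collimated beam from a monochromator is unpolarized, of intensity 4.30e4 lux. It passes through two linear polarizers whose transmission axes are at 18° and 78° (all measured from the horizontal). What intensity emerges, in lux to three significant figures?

I ≈ 5380 lux

Unpolarized light through the first polarizer → I₁ = 4.30e4 lux/2 = 2.15e+04 lux, polarized at 18°.
I₂ = I₁ · cos²(60°) = 2.15e+04 · 0.25 = 5375 lux.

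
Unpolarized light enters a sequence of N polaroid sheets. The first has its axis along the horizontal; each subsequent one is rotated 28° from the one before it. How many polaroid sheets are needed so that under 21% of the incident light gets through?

N = 5

First polarizer halves the unpolarized light: factor 1/2.
Each further stage multiplies by cos²(28°) = 0.7796.
After N polarizers: T = 0.5·0.7796^(N−1). Require T < 0.21 ⇒ N−1 > ln(0.21/0.5)/ln(0.7796) = 3.48, so N−1 ≥ 4 and N = 5.
Check: N=5 gives T = 0.1847 < 0.21; N=4 gives T = 0.2369.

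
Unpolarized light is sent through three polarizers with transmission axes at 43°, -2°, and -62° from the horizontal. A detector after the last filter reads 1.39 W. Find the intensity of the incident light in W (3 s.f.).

Unpolarized light through the first polarizer → I₁ = ½ I₀, now polarized at 43°.
I₂ = I₁ cos²(-2° − 43°) = 0.5 I₀ · cos²(45°) = 0.25 I₀.
I₃ = I₂ cos²(-62° + 2°) = 0.25 I₀ · cos²(60°) = 0.0625 I₀.
So 1.39 W = 0.0625 I₀, giving I₀ = 1.39/0.0625 = 22.24 W.

I₀ ≈ 22.2 W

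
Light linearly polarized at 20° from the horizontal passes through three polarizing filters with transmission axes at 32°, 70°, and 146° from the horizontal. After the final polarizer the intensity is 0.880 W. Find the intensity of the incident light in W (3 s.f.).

I₀ ≈ 25.3 W

I₁ = I₀ cos²(32° − 20°) = I₀ cos²(12°) = 0.9568 I₀.
I₂ = I₁ cos²(70° − 32°) = 0.9568 I₀ · cos²(38°) = 0.5941 I₀.
I₃ = I₂ cos²(146° − 70°) = 0.5941 I₀ · cos²(76°) = 0.03477 I₀.
So 0.880 W = 0.03477 I₀, giving I₀ = 0.880/0.03477 = 25.31 W.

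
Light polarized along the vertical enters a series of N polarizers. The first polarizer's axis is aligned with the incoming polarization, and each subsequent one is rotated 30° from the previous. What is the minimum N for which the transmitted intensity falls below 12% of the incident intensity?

N = 9

First polarizer is aligned with the polarization: full transmission.
Each further stage multiplies by cos²(30°) = 0.75.
After N polarizers: T = 0.75^(N−1). Require T < 0.12 ⇒ N−1 > ln(0.12)/ln(0.75) = 7.37, so N−1 ≥ 8 and N = 9.
Check: N=9 gives T = 0.1001 < 0.12; N=8 gives T = 0.1335.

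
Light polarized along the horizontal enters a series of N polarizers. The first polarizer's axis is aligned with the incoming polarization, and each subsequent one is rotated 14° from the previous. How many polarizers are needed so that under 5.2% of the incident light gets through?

First polarizer is aligned with the polarization: full transmission.
Each further stage multiplies by cos²(14°) = 0.9415.
After N polarizers: T = 0.9415^(N−1). Require T < 0.052 ⇒ N−1 > ln(0.052)/ln(0.9415) = 49.02, so N−1 ≥ 50 and N = 51.
Check: N=51 gives T = 0.04902 < 0.052; N=50 gives T = 0.05207.

N = 51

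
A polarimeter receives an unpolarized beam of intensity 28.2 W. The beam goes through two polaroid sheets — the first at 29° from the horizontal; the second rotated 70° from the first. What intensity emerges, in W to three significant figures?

I ≈ 1.65 W

Unpolarized light through the first polarizer → I₁ = 28.2 W/2 = 14.1 W, polarized at 29°.
I₂ = I₁ · cos²(70°) = 14.1 · 0.117 = 1.649 W.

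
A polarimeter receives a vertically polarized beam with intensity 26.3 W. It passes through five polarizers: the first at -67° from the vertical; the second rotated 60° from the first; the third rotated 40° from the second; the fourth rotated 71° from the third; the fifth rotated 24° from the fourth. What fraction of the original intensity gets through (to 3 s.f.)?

I/I₀ ≈ 0.00198

By Malus's law, I₁ = 26.3 W · cos²(67°) = 4.015 W.
I₂ = I₁ · cos²(60°) = 4.015 · 0.25 = 1.004 W.
I₃ = I₂ · cos²(40°) = 1.004 · 0.5868 = 0.5891 W.
I₄ = I₃ · cos²(71°) = 0.5891 · 0.106 = 0.06244 W.
I₅ = I₄ · cos²(24°) = 0.06244 · 0.8346 = 0.05211 W.
Transmitted fraction = 0.001981.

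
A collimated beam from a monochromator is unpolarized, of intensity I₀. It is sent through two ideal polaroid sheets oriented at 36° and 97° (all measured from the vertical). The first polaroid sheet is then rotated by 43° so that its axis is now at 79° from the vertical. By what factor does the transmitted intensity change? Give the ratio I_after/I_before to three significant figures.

I_new/I_old ≈ 3.85

Before rotation:
Unpolarized light through the first polarizer → I₁ = ½ I₀, now polarized at 36°.
I₂ = I₁ cos²(97° − 36°) = 0.5 I₀ · cos²(61°) = 0.1175 I₀.
After rotation:
Unpolarized light through the first polarizer → I₁ = ½ I₀, now polarized at 79°.
I₂ = I₁ cos²(97° − 79°) = 0.5 I₀ · cos²(18°) = 0.4523 I₀.
Ratio = 0.4523 / 0.1175 = 3.848.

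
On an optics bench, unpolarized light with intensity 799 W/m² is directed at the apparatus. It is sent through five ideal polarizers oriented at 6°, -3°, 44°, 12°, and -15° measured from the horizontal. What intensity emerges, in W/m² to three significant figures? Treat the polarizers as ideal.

I ≈ 103 W/m²

Unpolarized light through the first polarizer → I₁ = 799 W/m²/2 = 399.5 W/m², polarized at 6°.
I₂ = I₁ · cos²(9°) = 399.5 · 0.9755 = 389.7 W/m².
I₃ = I₂ · cos²(47°) = 389.7 · 0.4651 = 181.3 W/m².
I₄ = I₃ · cos²(32°) = 181.3 · 0.7192 = 130.4 W/m².
I₅ = I₄ · cos²(27°) = 130.4 · 0.7939 = 103.5 W/m².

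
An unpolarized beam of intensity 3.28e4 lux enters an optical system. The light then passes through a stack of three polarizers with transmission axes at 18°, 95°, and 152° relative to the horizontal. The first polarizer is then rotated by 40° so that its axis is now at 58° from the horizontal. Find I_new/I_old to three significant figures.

I_new/I_old ≈ 12.6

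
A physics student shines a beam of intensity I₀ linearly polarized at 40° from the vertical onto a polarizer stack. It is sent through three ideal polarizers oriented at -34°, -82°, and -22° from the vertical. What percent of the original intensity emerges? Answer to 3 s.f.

I₁ = I₀ cos²(-34° − 40°) = I₀ cos²(74°) = 0.07598 I₀.
I₂ = I₁ cos²(-82° + 34°) = 0.07598 I₀ · cos²(48°) = 0.03402 I₀.
I₃ = I₂ cos²(-22° + 82°) = 0.03402 I₀ · cos²(60°) = 0.008504 I₀.
That is 0.8504% of the incident intensity.

≈ 0.850%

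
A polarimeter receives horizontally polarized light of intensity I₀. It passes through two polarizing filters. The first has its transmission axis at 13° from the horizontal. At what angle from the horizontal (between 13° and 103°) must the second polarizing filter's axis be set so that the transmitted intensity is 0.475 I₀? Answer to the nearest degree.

θ ≈ 58°

By Malus's law, I₁ = I₀ cos²(13° − 0°) = I₀ cos²(13°) = 0.9494 I₀.
Need I₂/I₀ = 0.475, so cos²(θ − 13°) = 0.475 / 0.9494 = 0.5003.
θ − 13° = arccos(√0.5003) = 45.0°, giving θ ≈ 13 + 45.0 = 58.0°.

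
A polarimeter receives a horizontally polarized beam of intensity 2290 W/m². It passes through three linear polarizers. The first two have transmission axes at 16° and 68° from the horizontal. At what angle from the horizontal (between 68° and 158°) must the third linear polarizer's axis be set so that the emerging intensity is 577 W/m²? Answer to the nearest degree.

By Malus's law, I₁ = I₀ cos²(16° − 0°) = I₀ cos²(16°) = 0.924 I₀.
I₂ = I₁ cos²(68° − 16°) = 0.924 I₀ · cos²(52°) = 0.3502 I₀.
Target fraction: 577 / 2290 W/m² = 0.252 of I₀.
Need I₃/I₀ = 0.252, so cos²(θ − 68°) = 0.252 / 0.3502 = 0.7194.
θ − 68° = arccos(√0.7194) = 32.0°, giving θ ≈ 68 + 32.0 = 100.0°.

θ ≈ 100°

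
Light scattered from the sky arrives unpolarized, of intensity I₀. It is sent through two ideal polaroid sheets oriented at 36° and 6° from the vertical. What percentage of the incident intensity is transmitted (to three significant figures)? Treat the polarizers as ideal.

≈ 37.5%

Unpolarized light through the first polarizer → I₁ = ½ I₀, now polarized at 36°.
I₂ = I₁ cos²(6° − 36°) = 0.5 I₀ · cos²(30°) = 0.375 I₀.
That is 37.5% of the incident intensity.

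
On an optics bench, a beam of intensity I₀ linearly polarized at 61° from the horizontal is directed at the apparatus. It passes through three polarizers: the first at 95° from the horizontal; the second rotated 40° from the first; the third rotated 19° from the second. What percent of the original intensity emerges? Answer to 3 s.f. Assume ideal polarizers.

≈ 36.1%

I₁ = I₀ cos²(95° − 61°) = I₀ cos²(34°) = 0.6873 I₀.
I₂ = I₁ cos²(40°) = 0.6873 · 0.5868 I₀ = 0.4033 I₀.
I₃ = I₂ cos²(19°) = 0.4033 · 0.894 I₀ = 0.3606 I₀.
That is 36.06% of the incident intensity.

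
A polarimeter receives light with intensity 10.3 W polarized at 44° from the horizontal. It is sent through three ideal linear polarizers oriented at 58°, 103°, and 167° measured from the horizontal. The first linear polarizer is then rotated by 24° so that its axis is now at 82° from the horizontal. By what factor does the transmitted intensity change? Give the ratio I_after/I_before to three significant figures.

Before rotation:
By Malus's law, I₁ = I₀ cos²(58° − 44°) = I₀ cos²(14°) = 0.9415 I₀.
I₂ = I₁ cos²(103° − 58°) = 0.9415 I₀ · cos²(45°) = 0.4707 I₀.
I₃ = I₂ cos²(167° − 103°) = 0.4707 I₀ · cos²(64°) = 0.09046 I₀.
After rotation:
I₁ = I₀ cos²(82° − 44°) = I₀ cos²(38°) = 0.621 I₀.
I₂ = I₁ cos²(103° − 82°) = 0.621 I₀ · cos²(21°) = 0.5412 I₀.
I₃ = I₂ cos²(167° − 103°) = 0.5412 I₀ · cos²(64°) = 0.104 I₀.
Ratio = 0.104 / 0.09046 = 1.15.

I_new/I_old ≈ 1.15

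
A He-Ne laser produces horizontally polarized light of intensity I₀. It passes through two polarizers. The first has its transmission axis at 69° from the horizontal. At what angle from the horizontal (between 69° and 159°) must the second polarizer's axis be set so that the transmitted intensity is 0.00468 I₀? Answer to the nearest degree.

θ ≈ 148°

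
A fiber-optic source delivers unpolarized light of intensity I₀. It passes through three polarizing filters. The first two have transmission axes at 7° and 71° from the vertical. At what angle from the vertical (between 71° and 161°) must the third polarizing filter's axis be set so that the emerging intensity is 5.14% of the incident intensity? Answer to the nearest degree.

θ ≈ 114°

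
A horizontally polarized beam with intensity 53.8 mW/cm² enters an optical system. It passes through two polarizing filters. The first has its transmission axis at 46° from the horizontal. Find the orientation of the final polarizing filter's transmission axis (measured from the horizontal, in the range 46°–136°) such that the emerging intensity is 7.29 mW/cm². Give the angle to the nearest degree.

By Malus's law, I₁ = I₀ cos²(46° − 0°) = I₀ cos²(46°) = 0.4826 I₀.
Target fraction: 7.29 / 53.8 mW/cm² = 0.1355 of I₀.
Need I₂/I₀ = 0.1355, so cos²(θ − 46°) = 0.1355 / 0.4826 = 0.2808.
θ − 46° = arccos(√0.2808) = 58.0°, giving θ ≈ 46 + 58.0 = 104.0°.

θ ≈ 104°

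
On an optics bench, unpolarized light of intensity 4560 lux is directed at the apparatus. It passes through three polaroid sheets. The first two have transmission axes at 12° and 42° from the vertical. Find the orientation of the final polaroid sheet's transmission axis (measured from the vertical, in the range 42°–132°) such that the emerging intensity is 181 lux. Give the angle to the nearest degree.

θ ≈ 113°

Unpolarized light through the first polarizer → I₁ = ½ I₀, now polarized at 12°.
I₂ = I₁ cos²(42° − 12°) = 0.5 I₀ · cos²(30°) = 0.375 I₀.
Target fraction: 181 / 4560 lux = 0.03969 of I₀.
Need I₃/I₀ = 0.03969, so cos²(θ − 42°) = 0.03969 / 0.375 = 0.1058.
θ − 42° = arccos(√0.1058) = 71.0°, giving θ ≈ 42 + 71.0 = 113.0°.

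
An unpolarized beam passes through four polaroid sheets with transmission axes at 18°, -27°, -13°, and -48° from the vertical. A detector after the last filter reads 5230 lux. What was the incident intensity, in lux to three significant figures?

I₀ ≈ 3.31e4 lux

Unpolarized light through the first polarizer → I₁ = ½ I₀, now polarized at 18°.
I₂ = I₁ cos²(-27° − 18°) = 0.5 I₀ · cos²(45°) = 0.25 I₀.
I₃ = I₂ cos²(-13° + 27°) = 0.25 I₀ · cos²(14°) = 0.2354 I₀.
I₄ = I₃ cos²(-48° + 13°) = 0.2354 I₀ · cos²(35°) = 0.1579 I₀.
So 5230 lux = 0.1579 I₀, giving I₀ = 5230/0.1579 = 3.311e+04 lux.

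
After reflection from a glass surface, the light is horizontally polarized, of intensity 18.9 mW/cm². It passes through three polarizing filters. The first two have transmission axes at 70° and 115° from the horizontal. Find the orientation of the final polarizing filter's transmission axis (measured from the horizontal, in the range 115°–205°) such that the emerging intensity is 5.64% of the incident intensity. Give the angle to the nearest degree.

θ ≈ 126°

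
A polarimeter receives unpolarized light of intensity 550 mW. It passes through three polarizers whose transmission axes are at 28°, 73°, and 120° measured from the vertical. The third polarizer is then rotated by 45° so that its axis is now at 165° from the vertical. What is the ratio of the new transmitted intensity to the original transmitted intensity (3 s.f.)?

Before rotation:
Unpolarized light through the first polarizer → I₁ = ½ I₀, now polarized at 28°.
I₂ = I₁ cos²(73° − 28°) = 0.5 I₀ · cos²(45°) = 0.25 I₀.
I₃ = I₂ cos²(120° − 73°) = 0.25 I₀ · cos²(47°) = 0.1163 I₀.
After rotation:
Unpolarized light through the first polarizer → I₁ = ½ I₀, now polarized at 28°.
I₂ = I₁ cos²(73° − 28°) = 0.5 I₀ · cos²(45°) = 0.25 I₀.
Angle between axes 2 and 3: 88°. I₃ = 0.25 I₀ · cos²(88°) = 0.0003045 I₀.
Ratio = 0.0003045 / 0.1163 = 0.002619.

I_new/I_old ≈ 0.00262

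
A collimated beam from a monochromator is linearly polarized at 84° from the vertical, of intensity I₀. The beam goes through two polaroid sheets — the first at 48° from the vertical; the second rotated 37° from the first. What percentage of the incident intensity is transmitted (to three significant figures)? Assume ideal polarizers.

≈ 41.7%

I₁ = I₀ cos²(48° − 84°) = I₀ cos²(36°) = 0.6545 I₀.
I₂ = I₁ cos²(37°) = 0.6545 · 0.6378 I₀ = 0.4175 I₀.
That is 41.75% of the incident intensity.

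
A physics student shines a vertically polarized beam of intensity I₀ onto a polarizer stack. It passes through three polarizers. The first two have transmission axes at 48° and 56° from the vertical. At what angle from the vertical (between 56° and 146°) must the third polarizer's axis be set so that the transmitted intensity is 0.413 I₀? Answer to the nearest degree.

I₁ = I₀ cos²(48° − 0°) = I₀ cos²(48°) = 0.4477 I₀.
I₂ = I₁ cos²(56° − 48°) = 0.4477 I₀ · cos²(8°) = 0.4391 I₀.
Need I₃/I₀ = 0.413, so cos²(θ − 56°) = 0.413 / 0.4391 = 0.9406.
θ − 56° = arccos(√0.9406) = 14.1°, giving θ ≈ 56 + 14.1 = 70.1°.

θ ≈ 70°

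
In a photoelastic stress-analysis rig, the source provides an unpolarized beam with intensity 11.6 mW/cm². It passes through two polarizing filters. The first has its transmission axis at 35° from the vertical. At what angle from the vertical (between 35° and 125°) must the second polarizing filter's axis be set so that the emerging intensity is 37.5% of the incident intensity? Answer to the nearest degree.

θ ≈ 65°

Unpolarized light through the first polarizer → I₁ = ½ I₀, now polarized at 35°.
Need I₂/I₀ = 0.375, so cos²(θ − 35°) = 0.375 / 0.5 = 0.75.
θ − 35° = arccos(√0.75) = 30.0°, giving θ ≈ 35 + 30.0 = 65.0°.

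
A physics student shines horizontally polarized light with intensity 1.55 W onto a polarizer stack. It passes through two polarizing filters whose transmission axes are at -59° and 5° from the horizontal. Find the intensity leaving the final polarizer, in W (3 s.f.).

I ≈ 0.0790 W

I₁ = 1.55 W · cos²(59°) = 0.4112 W.
I₂ = I₁ · cos²(64°) = 0.4112 · 0.1922 = 0.07901 W.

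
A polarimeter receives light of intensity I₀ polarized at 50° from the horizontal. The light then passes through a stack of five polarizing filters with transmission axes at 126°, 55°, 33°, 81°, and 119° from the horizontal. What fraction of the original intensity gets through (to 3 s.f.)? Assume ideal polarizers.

≈ 0.00148 I₀

I₁ = I₀ cos²(126° − 50°) = I₀ cos²(76°) = 0.05853 I₀.
I₂ = I₁ cos²(55° − 126°) = 0.05853 I₀ · cos²(71°) = 0.006203 I₀.
I₃ = I₂ cos²(33° − 55°) = 0.006203 I₀ · cos²(22°) = 0.005333 I₀.
I₄ = I₃ cos²(81° − 33°) = 0.005333 I₀ · cos²(48°) = 0.002388 I₀.
I₅ = I₄ cos²(119° − 81°) = 0.002388 I₀ · cos²(38°) = 0.001483 I₀.
Transmitted fraction = 0.001483.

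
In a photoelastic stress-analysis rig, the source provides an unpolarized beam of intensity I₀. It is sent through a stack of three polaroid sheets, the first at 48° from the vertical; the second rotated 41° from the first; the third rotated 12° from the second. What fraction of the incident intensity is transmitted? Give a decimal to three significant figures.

Unpolarized light through the first polarizer → I₁ = ½ I₀, now polarized at 48°.
I₂ = I₁ cos²(41°) = 0.5 · 0.5696 I₀ = 0.2848 I₀.
I₃ = I₂ cos²(12°) = 0.2848 · 0.9568 I₀ = 0.2725 I₀.
Transmitted fraction = 0.2725.

≈ 0.272 I₀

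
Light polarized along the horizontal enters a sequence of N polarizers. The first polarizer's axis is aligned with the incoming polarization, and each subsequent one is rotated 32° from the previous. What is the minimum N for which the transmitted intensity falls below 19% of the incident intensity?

N = 7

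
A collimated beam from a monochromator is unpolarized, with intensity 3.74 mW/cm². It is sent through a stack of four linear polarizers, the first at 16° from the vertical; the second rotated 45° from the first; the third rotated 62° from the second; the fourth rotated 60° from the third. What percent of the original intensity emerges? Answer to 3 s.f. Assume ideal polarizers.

≈ 1.38%

Unpolarized light through the first polarizer → I₁ = 3.74 mW/cm²/2 = 1.87 mW/cm², polarized at 16°.
I₂ = I₁ · cos²(45°) = 1.87 · 0.5 = 0.935 mW/cm².
I₃ = I₂ · cos²(62°) = 0.935 · 0.2204 = 0.2061 mW/cm².
I₄ = I₃ · cos²(60°) = 0.2061 · 0.25 = 0.05152 mW/cm².
That is 1.378% of the incident intensity.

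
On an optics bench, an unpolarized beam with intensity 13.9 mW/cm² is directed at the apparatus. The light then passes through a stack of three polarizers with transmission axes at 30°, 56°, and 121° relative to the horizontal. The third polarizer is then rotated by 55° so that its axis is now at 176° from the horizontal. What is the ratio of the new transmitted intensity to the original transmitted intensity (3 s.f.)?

I_new/I_old ≈ 1.40

Before rotation:
Unpolarized light through the first polarizer → I₁ = ½ I₀, now polarized at 30°.
I₂ = I₁ cos²(56° − 30°) = 0.5 I₀ · cos²(26°) = 0.4039 I₀.
I₃ = I₂ cos²(121° − 56°) = 0.4039 I₀ · cos²(65°) = 0.07214 I₀.
After rotation:
Unpolarized light through the first polarizer → I₁ = ½ I₀, now polarized at 30°.
I₂ = I₁ cos²(56° − 30°) = 0.5 I₀ · cos²(26°) = 0.4039 I₀.
Angle between axes 2 and 3: 60°. I₃ = 0.4039 I₀ · cos²(60°) = 0.101 I₀.
Ratio = 0.101 / 0.07214 = 1.4.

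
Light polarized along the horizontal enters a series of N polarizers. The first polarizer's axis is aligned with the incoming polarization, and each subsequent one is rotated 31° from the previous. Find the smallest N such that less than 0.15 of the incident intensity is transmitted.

First polarizer is aligned with the polarization: full transmission.
Each further stage multiplies by cos²(31°) = 0.7347.
After N polarizers: T = 0.7347^(N−1). Require T < 0.15 ⇒ N−1 > ln(0.15)/ln(0.7347) = 6.15, so N−1 ≥ 7 and N = 8.
Check: N=8 gives T = 0.1156 < 0.15; N=7 gives T = 0.1573.

N = 8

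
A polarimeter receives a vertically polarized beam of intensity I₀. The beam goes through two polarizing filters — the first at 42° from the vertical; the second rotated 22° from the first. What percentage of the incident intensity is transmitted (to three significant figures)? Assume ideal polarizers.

≈ 47.5%

I₁ = I₀ cos²(42° − 0°) = I₀ cos²(42°) = 0.5523 I₀.
I₂ = I₁ cos²(22°) = 0.5523 · 0.8597 I₀ = 0.4748 I₀.
That is 47.48% of the incident intensity.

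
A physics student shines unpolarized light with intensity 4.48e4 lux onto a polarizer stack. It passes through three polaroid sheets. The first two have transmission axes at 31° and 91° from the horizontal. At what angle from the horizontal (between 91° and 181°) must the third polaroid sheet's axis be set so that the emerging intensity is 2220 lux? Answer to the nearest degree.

θ ≈ 142°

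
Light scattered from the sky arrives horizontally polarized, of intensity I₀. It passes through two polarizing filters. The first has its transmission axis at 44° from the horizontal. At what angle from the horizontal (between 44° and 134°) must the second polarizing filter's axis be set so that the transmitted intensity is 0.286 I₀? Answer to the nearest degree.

θ ≈ 86°

I₁ = I₀ cos²(44° − 0°) = I₀ cos²(44°) = 0.5174 I₀.
Need I₂/I₀ = 0.286, so cos²(θ − 44°) = 0.286 / 0.5174 = 0.5527.
θ − 44° = arccos(√0.5527) = 42.0°, giving θ ≈ 44 + 42.0 = 86.0°.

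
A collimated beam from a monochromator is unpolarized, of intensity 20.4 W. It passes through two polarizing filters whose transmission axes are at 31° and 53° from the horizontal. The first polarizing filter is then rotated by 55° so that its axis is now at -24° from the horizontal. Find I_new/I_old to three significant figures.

I_new/I_old ≈ 0.0589

Before rotation:
Unpolarized light through the first polarizer → I₁ = ½ I₀, now polarized at 31°.
I₂ = I₁ cos²(53° − 31°) = 0.5 I₀ · cos²(22°) = 0.4298 I₀.
After rotation:
Unpolarized light through the first polarizer → I₁ = ½ I₀, now polarized at -24°.
I₂ = I₁ cos²(53° + 24°) = 0.5 I₀ · cos²(77°) = 0.0253 I₀.
Ratio = 0.0253 / 0.4298 = 0.05886.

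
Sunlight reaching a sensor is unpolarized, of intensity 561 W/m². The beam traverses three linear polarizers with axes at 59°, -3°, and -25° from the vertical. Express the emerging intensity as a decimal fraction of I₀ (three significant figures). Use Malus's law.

Unpolarized light through the first polarizer → I₁ = 561 W/m²/2 = 280.5 W/m², polarized at 59°.
I₂ = I₁ · cos²(62°) = 280.5 · 0.2204 = 61.82 W/m².
I₃ = I₂ · cos²(22°) = 61.82 · 0.8597 = 53.15 W/m².
Transmitted fraction = 0.09474.

I/I₀ ≈ 0.0947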